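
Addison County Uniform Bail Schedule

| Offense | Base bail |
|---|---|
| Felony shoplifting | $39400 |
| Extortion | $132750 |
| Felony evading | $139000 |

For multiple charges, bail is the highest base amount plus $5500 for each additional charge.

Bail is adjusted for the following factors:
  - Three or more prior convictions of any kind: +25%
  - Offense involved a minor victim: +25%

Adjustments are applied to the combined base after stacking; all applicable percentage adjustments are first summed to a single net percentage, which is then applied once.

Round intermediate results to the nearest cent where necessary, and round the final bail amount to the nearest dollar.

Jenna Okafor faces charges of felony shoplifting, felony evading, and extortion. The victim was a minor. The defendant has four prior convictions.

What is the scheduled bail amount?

$225000

Base amounts from the schedule: felony shoplifting $39400; felony evading $139000; extortion $132750.
Stacking rule: highest base plus $5500 per additional charge. Highest is felony evading at $139000; 2 additional charges → +$11000. Combined base = $150000.
Net percentage adjustment: +25% +25% = +50%. $150000 × 1.5 = $225000.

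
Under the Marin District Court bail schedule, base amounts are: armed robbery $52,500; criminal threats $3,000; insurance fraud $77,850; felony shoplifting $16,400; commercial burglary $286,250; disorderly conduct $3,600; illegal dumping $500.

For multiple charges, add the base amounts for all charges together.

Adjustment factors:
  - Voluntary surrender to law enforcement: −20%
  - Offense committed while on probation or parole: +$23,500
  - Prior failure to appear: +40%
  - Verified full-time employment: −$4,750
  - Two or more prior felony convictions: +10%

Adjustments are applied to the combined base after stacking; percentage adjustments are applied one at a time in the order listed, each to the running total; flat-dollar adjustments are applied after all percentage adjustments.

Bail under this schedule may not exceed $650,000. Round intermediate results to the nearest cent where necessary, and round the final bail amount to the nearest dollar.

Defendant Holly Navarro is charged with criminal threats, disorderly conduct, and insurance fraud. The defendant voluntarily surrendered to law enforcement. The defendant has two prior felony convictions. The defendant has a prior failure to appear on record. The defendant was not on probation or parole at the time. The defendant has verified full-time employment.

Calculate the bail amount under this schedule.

$99,292

Base amounts from the schedule: criminal threats $3,000; disorderly conduct $3,600; insurance fraud $77,850.
Stacking rule: sum of all bases. $3,000 + $3,600 + $77,850 = $84,450.
Voluntary surrender to law enforcement (−20%): $84,450 × 0.8 = $67,560.
Prior failure to appear (+40%): $67,560 × 1.4 = $94,584.
Two or more prior felony convictions (+10%): $94,584 × 1.1 = $104,042.40.
Verified full-time employment (−$4,750 flat): $104,042.40 − $4,750 = $99,292.40.
$99,292.40 is within the $650,000 maximum.
Rounded to the nearest dollar: $99,292.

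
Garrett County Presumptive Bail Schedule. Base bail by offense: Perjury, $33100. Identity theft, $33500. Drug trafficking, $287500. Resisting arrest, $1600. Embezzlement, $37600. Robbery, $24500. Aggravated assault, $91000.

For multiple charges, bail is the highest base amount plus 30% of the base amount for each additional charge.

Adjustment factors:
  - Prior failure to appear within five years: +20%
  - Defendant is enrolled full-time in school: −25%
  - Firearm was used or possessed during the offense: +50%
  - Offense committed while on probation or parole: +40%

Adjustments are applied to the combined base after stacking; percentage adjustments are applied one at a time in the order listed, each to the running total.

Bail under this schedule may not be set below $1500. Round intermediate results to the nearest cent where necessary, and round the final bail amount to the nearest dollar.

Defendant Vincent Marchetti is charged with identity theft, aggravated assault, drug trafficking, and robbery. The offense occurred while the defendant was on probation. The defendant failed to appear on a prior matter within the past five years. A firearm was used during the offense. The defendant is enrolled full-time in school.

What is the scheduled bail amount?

$627858

Base amounts from the schedule: identity theft $33500; aggravated assault $91000; drug trafficking $287500; robbery $24500.
Stacking rule: highest base plus 30% of each additional charge. Highest is drug trafficking at $287500. Additional: $33500 × 30% = $10050; $91000 × 30% = $27300; $24500 × 30% = $7350. Combined base = $287500 + $44700 = $332200.
Prior failure to appear within five years (+20%): $332200 × 1.2 = $398640.
Defendant is enrolled full-time in school (−25%): $398640 × 0.75 = $298980.
Firearm was used or possessed during the offense (+50%): $298980 × 1.5 = $448470.
Offense committed while on probation or parole (+40%): $448470 × 1.4 = $627858.
$627858 is at or above the $1500 minimum.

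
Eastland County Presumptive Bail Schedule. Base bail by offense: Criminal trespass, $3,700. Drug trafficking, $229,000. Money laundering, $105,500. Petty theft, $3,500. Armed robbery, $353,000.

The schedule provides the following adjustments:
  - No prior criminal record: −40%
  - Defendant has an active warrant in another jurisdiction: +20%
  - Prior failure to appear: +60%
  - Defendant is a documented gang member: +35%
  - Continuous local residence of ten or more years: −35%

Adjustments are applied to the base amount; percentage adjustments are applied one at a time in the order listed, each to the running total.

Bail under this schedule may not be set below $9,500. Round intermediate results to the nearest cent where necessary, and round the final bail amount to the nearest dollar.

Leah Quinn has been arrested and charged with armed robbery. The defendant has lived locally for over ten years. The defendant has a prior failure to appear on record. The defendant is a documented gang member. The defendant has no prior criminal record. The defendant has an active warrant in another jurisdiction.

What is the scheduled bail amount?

Base amounts from the schedule: armed robbery $353,000.
Single charge. Combined base = $353,000.
No prior criminal record (−40%): $353,000 × 0.6 = $211,800.
Defendant has an active warrant in another jurisdiction (+20%): $211,800 × 1.2 = $254,160.
Prior failure to appear (+60%): $254,160 × 1.6 = $406,656.
Defendant is a documented gang member (+35%): $406,656 × 1.35 = $548,985.60.
Continuous local residence of ten or more years (−35%): $548,985.60 × 0.65 = $356,840.64.
$356,840.64 is at or above the $9,500 minimum.
Rounded to the nearest dollar: $356,841.

$356,841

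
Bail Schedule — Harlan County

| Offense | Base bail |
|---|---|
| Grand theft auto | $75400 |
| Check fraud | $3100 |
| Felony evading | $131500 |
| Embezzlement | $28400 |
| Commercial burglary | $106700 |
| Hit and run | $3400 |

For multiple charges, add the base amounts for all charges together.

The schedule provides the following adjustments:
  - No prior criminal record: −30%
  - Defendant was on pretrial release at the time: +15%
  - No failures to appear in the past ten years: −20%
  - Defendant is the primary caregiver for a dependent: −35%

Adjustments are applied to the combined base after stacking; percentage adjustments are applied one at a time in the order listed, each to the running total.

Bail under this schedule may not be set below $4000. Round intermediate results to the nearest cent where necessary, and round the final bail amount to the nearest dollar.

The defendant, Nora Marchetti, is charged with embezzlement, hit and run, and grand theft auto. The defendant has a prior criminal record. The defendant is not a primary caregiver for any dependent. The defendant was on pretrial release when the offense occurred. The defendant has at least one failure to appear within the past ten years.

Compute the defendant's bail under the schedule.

$123280

Base amounts from the schedule: embezzlement $28400; hit and run $3400; grand theft auto $75400.
Stacking rule: sum of all bases. $28400 + $3400 + $75400 = $107200.
Defendant was on pretrial release at the time (+15%): $107200 × 1.15 = $123280.
$123280 is at or above the $4000 minimum.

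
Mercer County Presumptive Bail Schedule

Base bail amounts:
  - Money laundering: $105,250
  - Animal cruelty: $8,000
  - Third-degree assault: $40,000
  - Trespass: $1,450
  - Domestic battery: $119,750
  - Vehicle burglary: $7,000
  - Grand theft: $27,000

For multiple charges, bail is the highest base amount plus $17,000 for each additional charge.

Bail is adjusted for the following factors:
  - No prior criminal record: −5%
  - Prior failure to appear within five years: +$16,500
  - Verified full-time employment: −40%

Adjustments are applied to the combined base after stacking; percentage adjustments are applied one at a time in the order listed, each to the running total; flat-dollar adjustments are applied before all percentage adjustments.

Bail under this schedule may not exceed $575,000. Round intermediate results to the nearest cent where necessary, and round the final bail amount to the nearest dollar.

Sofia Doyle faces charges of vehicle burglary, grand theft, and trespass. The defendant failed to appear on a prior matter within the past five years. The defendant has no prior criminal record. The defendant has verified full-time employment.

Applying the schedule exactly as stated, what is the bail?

Base amounts from the schedule: vehicle burglary $7,000; grand theft $27,000; trespass $1,450.
Stacking rule: highest base plus $17,000 per additional charge. Highest is grand theft at $27,000; 2 additional charges → +$34,000. Combined base = $61,000.
Prior failure to appear within five years (+$16,500 flat): $61,000 + $16,500 = $77,500.
No prior criminal record (−5%): $77,500 × 0.95 = $73,625.
Verified full-time employment (−40%): $73,625 × 0.6 = $44,175.
$44,175 is within the $575,000 maximum.

$44,175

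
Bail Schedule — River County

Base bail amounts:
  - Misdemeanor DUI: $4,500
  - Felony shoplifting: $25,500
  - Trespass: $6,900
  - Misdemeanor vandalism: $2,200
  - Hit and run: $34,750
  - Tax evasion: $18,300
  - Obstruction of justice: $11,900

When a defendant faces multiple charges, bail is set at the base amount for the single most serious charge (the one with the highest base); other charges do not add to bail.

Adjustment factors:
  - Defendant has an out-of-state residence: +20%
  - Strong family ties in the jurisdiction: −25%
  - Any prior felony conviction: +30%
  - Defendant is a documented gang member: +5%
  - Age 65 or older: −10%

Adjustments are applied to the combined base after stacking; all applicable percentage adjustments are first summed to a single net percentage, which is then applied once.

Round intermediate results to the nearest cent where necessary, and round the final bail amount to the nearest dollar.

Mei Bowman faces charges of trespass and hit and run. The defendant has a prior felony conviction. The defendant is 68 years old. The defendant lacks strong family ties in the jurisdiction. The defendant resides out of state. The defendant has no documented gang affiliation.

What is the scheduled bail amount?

Base amounts from the schedule: trespass $6,900; hit and run $34,750.
Stacking rule: use the highest base only. Highest is hit and run at $34,750. Combined base = $34,750.
Net percentage adjustment: +20% +30% −10% = +40%. $34,750 × 1.4 = $48,650.

$48,650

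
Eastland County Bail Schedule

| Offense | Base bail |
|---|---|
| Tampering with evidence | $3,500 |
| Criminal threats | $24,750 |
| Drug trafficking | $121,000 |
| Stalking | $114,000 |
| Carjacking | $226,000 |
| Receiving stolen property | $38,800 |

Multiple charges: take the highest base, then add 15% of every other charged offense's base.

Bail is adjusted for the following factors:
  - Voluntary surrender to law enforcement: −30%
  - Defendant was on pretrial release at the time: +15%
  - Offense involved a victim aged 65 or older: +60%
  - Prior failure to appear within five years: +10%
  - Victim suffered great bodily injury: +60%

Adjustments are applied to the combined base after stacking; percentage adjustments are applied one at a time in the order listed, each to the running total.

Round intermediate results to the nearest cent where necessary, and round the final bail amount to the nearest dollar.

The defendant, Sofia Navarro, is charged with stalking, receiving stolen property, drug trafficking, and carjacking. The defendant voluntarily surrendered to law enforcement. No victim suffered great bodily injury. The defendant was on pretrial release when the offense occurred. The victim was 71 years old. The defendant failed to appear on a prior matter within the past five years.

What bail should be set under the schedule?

$378,385

Base amounts from the schedule: stalking $114,000; receiving stolen property $38,800; drug trafficking $121,000; carjacking $226,000.
Stacking rule: highest base plus 15% of each additional charge. Highest is carjacking at $226,000. Additional: $114,000 × 15% = $17,100; $38,800 × 15% = $5,820; $121,000 × 15% = $18,150. Combined base = $226,000 + $41,070 = $267,070.
Voluntary surrender to law enforcement (−30%): $267,070 × 0.7 = $186,949.
Defendant was on pretrial release at the time (+15%): $186,949 × 1.15 = $214,991.35.
Offense involved a victim aged 65 or older (+60%): $214,991.35 × 1.6 = $343,986.16.
Prior failure to appear within five years (+10%): $343,986.16 × 1.1 = $378,384.78.
Rounded to the nearest dollar: $378,385.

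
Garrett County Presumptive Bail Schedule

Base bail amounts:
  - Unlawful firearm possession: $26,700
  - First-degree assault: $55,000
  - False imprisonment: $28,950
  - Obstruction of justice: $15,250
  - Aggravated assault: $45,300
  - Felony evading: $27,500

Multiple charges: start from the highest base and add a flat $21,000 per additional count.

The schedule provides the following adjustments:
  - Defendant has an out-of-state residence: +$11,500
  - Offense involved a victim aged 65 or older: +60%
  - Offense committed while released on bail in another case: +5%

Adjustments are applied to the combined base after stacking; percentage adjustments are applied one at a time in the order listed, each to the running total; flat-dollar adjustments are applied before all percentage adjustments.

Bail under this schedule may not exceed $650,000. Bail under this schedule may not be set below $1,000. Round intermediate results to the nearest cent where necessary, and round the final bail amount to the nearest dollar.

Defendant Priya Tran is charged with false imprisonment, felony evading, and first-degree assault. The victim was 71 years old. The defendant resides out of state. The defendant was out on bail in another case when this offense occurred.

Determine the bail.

$182,280

Base amounts from the schedule: false imprisonment $28,950; felony evading $27,500; first-degree assault $55,000.
Stacking rule: highest base plus $21,000 per additional charge. Highest is first-degree assault at $55,000; 2 additional charges → +$42,000. Combined base = $97,000.
Defendant has an out-of-state residence (+$11,500 flat): $97,000 + $11,500 = $108,500.
Offense involved a victim aged 65 or older (+60%): $108,500 × 1.6 = $173,600.
Offense committed while released on bail in another case (+5%): $173,600 × 1.05 = $182,280.
$182,280 is within the $650,000 maximum.
$182,280 is at or above the $1,000 minimum.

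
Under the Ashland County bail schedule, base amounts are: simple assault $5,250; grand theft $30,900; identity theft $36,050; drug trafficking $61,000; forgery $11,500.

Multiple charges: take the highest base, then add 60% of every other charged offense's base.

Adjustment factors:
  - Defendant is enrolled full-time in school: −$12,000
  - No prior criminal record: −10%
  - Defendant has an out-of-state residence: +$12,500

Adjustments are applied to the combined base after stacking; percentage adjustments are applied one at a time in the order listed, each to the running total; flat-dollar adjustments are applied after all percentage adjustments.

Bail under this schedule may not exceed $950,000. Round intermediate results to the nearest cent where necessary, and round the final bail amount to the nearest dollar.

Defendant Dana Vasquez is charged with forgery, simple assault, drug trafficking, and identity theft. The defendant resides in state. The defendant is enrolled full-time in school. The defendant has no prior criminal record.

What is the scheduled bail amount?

$71,412

Base amounts from the schedule: forgery $11,500; simple assault $5,250; drug trafficking $61,000; identity theft $36,050.
Stacking rule: highest base plus 60% of each additional charge. Highest is drug trafficking at $61,000. Additional: $11,500 × 60% = $6,900; $5,250 × 60% = $3,150; $36,050 × 60% = $21,630. Combined base = $61,000 + $31,680 = $92,680.
No prior criminal record (−10%): $92,680 × 0.9 = $83,412.
Defendant is enrolled full-time in school (−$12,000 flat): $83,412 − $12,000 = $71,412.
$71,412 is within the $950,000 maximum.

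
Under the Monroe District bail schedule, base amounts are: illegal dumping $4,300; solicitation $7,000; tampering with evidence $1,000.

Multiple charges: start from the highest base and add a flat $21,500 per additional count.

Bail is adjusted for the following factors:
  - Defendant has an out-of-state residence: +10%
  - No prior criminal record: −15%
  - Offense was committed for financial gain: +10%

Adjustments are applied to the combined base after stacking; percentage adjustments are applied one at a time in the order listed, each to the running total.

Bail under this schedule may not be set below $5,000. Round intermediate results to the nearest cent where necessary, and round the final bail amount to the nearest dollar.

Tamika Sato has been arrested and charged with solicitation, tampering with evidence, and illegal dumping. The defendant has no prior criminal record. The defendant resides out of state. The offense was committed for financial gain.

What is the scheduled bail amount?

Base amounts from the schedule: solicitation $7,000; tampering with evidence $1,000; illegal dumping $4,300.
Stacking rule: highest base plus $21,500 per additional charge. Highest is solicitation at $7,000; 2 additional charges → +$43,000. Combined base = $50,000.
Defendant has an out-of-state residence (+10%): $50,000 × 1.1 = $55,000.
No prior criminal record (−15%): $55,000 × 0.85 = $46,750.
Offense was committed for financial gain (+10%): $46,750 × 1.1 = $51,425.
$51,425 is at or above the $5,000 minimum.

$51,425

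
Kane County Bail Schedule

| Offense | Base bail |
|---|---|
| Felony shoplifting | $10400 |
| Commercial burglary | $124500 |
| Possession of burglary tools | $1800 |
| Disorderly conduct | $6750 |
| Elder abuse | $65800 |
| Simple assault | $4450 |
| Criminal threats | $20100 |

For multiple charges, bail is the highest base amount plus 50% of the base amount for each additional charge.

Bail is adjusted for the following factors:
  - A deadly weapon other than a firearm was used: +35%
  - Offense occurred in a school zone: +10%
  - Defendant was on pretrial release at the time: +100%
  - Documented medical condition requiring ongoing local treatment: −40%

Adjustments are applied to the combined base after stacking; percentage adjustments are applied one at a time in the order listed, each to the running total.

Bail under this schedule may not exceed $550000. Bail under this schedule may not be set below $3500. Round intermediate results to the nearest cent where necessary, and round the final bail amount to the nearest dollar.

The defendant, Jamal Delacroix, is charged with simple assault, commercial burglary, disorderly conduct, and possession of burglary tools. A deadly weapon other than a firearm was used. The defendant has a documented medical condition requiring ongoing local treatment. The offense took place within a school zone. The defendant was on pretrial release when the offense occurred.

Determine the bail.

Base amounts from the schedule: simple assault $4450; commercial burglary $124500; disorderly conduct $6750; possession of burglary tools $1800.
Stacking rule: highest base plus 50% of each additional charge. Highest is commercial burglary at $124500. Additional: $4450 × 50% = $2225; $6750 × 50% = $3375; $1800 × 50% = $900. Combined base = $124500 + $6500 = $131000.
A deadly weapon other than a firearm was used (+35%): $131000 × 1.35 = $176850.
Offense occurred in a school zone (+10%): $176850 × 1.1 = $194535.
Defendant was on pretrial release at the time (+100%): $194535 × 2 = $389070.
Documented medical condition requiring ongoing local treatment (−40%): $389070 × 0.6 = $233442.
$233442 is within the $550000 maximum.
$233442 is at or above the $3500 minimum.

$233442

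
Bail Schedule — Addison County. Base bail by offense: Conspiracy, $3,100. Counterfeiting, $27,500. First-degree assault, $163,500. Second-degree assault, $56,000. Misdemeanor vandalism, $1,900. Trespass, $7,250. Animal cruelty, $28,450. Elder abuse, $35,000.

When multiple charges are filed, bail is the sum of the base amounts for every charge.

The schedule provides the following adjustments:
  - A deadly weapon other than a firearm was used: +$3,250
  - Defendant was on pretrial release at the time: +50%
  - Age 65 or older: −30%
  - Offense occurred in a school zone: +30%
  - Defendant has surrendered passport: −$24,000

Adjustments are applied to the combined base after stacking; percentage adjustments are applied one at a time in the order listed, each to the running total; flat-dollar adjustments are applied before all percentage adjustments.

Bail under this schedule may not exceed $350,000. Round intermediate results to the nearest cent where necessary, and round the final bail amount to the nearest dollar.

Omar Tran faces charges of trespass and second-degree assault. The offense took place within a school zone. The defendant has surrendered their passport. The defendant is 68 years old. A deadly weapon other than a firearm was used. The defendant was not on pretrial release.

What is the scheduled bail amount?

$38,675

Base amounts from the schedule: trespass $7,250; second-degree assault $56,000.
Stacking rule: sum of all bases. $7,250 + $56,000 = $63,250.
A deadly weapon other than a firearm was used (+$3,250 flat): $63,250 + $3,250 = $66,500.
Defendant has surrendered passport (−$24,000 flat): $66,500 − $24,000 = $42,500.
Age 65 or older (−30%): $42,500 × 0.7 = $29,750.
Offense occurred in a school zone (+30%): $29,750 × 1.3 = $38,675.
$38,675 is within the $350,000 maximum.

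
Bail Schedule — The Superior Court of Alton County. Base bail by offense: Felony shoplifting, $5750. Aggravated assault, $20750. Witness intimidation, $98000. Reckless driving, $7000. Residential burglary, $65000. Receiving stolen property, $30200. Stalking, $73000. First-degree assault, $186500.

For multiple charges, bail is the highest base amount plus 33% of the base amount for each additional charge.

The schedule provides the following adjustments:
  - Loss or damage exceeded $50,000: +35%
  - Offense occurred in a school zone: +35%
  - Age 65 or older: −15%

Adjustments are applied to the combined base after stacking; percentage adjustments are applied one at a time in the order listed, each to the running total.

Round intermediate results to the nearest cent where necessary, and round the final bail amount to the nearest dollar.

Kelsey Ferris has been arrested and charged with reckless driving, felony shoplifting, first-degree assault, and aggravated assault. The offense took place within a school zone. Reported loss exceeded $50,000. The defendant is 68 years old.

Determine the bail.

Base amounts from the schedule: reckless driving $7000; felony shoplifting $5750; first-degree assault $186500; aggravated assault $20750.
Stacking rule: highest base plus 33% of each additional charge. Highest is first-degree assault at $186500. Additional: $7000 × 33% = $2310; $5750 × 33% = $1897.50; $20750 × 33% = $6847.50. Combined base = $186500 + $11055 = $197555.
Loss or damage exceeded $50,000 (+35%): $197555 × 1.35 = $266699.25.
Offense occurred in a school zone (+35%): $266699.25 × 1.35 = $360043.99.
Age 65 or older (−15%): $360043.99 × 0.85 = $306037.39.
Rounded to the nearest dollar: $306037.

$306037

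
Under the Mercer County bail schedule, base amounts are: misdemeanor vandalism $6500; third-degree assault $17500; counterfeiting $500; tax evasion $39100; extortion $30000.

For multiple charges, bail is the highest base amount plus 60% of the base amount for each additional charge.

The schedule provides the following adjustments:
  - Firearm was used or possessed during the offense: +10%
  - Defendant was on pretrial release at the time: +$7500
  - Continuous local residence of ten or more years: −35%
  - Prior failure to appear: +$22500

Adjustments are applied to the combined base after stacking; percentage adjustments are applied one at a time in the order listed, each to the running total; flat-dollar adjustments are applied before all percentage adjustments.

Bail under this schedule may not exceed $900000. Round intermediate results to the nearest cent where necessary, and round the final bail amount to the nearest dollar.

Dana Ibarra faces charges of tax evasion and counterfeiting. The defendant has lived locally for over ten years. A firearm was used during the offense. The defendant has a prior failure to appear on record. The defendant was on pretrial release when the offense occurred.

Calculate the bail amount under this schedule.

$49621

Base amounts from the schedule: tax evasion $39100; counterfeiting $500.
Stacking rule: highest base plus 60% of each additional charge. Highest is tax evasion at $39100. Additional: $500 × 60% = $300. Combined base = $39100 + $300 = $39400.
Defendant was on pretrial release at the time (+$7500 flat): $39400 + $7500 = $46900.
Prior failure to appear (+$22500 flat): $46900 + $22500 = $69400.
Firearm was used or possessed during the offense (+10%): $69400 × 1.1 = $76340.
Continuous local residence of ten or more years (−35%): $76340 × 0.65 = $49621.
$49621 is within the $900000 maximum.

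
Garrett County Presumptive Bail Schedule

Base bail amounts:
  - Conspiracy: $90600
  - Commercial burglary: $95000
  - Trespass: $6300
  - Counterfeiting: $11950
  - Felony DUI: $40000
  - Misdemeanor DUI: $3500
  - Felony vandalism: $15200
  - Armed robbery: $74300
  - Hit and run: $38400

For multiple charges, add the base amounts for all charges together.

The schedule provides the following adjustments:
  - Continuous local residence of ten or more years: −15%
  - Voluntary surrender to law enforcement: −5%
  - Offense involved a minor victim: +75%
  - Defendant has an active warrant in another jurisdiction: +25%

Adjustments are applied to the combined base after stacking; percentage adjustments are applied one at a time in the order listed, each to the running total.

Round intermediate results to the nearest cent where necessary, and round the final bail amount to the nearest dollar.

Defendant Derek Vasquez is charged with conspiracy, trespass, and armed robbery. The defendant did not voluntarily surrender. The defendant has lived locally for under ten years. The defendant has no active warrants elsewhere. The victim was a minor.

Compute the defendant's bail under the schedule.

Base amounts from the schedule: conspiracy $90600; trespass $6300; armed robbery $74300.
Stacking rule: sum of all bases. $90600 + $6300 + $74300 = $171200.
Offense involved a minor victim (+75%): $171200 × 1.75 = $299600.

$299600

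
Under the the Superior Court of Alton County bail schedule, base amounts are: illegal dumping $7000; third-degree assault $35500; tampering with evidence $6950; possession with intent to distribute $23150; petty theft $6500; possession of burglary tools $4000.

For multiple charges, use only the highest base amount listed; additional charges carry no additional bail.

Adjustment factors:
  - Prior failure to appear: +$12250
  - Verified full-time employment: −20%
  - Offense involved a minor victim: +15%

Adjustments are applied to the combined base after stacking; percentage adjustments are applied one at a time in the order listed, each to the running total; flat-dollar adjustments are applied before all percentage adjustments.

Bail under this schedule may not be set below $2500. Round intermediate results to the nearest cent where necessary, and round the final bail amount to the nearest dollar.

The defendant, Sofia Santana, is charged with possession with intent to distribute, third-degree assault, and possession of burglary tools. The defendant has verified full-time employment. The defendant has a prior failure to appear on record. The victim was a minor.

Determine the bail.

Base amounts from the schedule: possession with intent to distribute $23150; third-degree assault $35500; possession of burglary tools $4000.
Stacking rule: use the highest base only. Highest is third-degree assault at $35500. Combined base = $35500.
Prior failure to appear (+$12250 flat): $35500 + $12250 = $47750.
Verified full-time employment (−20%): $47750 × 0.8 = $38200.
Offense involved a minor victim (+15%): $38200 × 1.15 = $43930.
$43930 is at or above the $2500 minimum.

$43930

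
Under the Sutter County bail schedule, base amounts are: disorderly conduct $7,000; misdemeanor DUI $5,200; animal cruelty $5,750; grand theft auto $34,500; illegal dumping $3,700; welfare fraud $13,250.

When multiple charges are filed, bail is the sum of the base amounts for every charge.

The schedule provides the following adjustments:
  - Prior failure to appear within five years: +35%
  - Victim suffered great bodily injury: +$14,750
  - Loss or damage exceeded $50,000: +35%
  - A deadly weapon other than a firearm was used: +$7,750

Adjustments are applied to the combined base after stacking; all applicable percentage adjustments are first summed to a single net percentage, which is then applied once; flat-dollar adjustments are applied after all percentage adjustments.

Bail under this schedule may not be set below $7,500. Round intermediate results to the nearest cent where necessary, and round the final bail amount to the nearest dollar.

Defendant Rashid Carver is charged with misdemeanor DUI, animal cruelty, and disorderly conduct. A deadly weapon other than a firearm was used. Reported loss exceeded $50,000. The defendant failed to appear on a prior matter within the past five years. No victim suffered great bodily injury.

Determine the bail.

$38,265

Base amounts from the schedule: misdemeanor DUI $5,200; animal cruelty $5,750; disorderly conduct $7,000.
Stacking rule: sum of all bases. $5,200 + $5,750 + $7,000 = $17,950.
Net percentage adjustment: +35% +35% = +70%. $17,950 × 1.7 = $30,515.
A deadly weapon other than a firearm was used (+$7,750 flat): $30,515 + $7,750 = $38,265.
$38,265 is at or above the $7,500 minimum.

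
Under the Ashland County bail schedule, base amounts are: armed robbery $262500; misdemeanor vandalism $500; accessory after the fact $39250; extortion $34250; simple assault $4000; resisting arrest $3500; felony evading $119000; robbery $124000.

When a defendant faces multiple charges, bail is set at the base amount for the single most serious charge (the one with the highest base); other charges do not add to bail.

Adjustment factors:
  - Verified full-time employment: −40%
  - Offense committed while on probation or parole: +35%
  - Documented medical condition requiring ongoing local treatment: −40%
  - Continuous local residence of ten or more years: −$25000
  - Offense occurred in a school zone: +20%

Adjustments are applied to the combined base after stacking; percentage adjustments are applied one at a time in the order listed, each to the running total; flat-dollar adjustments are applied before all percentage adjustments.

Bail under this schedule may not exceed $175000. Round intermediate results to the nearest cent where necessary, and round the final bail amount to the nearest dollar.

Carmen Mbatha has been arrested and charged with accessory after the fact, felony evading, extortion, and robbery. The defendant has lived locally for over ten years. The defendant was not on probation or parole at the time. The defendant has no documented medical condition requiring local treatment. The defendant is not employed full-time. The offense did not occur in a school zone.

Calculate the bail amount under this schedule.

Base amounts from the schedule: accessory after the fact $39250; felony evading $119000; extortion $34250; robbery $124000.
Stacking rule: use the highest base only. Highest is robbery at $124000. Combined base = $124000.
Continuous local residence of ten or more years (−$25000 flat): $124000 − $25000 = $99000.
$99000 is within the $175000 maximum.

$99000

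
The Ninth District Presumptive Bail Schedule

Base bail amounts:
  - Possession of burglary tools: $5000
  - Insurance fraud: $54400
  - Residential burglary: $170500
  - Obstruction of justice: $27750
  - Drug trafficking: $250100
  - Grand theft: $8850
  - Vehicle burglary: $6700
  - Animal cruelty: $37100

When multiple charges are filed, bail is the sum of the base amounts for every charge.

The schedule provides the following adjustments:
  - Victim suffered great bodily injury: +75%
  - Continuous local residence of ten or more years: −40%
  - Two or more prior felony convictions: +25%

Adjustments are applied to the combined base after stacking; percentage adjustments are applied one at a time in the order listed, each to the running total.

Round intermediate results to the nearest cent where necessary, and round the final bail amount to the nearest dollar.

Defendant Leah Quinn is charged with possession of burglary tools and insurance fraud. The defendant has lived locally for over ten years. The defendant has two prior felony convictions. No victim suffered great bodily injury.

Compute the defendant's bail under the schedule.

Base amounts from the schedule: possession of burglary tools $5000; insurance fraud $54400.
Stacking rule: sum of all bases. $5000 + $54400 = $59400.
Continuous local residence of ten or more years (−40%): $59400 × 0.6 = $35640.
Two or more prior felony convictions (+25%): $35640 × 1.25 = $44550.

$44550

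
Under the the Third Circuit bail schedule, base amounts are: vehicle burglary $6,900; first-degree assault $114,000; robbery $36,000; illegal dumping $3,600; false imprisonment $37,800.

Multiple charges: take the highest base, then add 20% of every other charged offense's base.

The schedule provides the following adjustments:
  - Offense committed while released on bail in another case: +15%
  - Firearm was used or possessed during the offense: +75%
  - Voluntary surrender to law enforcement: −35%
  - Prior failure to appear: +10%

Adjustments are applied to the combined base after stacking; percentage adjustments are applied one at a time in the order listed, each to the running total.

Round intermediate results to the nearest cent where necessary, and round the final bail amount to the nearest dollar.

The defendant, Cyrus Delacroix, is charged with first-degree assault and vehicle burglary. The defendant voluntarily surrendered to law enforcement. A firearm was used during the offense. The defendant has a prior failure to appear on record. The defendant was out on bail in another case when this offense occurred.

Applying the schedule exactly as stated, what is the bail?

Base amounts from the schedule: first-degree assault $114,000; vehicle burglary $6,900.
Stacking rule: highest base plus 20% of each additional charge. Highest is first-degree assault at $114,000. Additional: $6,900 × 20% = $1,380. Combined base = $114,000 + $1,380 = $115,380.
Offense committed while released on bail in another case (+15%): $115,380 × 1.15 = $132,687.
Firearm was used or possessed during the offense (+75%): $132,687 × 1.75 = $232,202.25.
Voluntary surrender to law enforcement (−35%): $232,202.25 × 0.65 = $150,931.46.
Prior failure to appear (+10%): $150,931.46 × 1.1 = $166,024.61.
Rounded to the nearest dollar: $166,025.

$166,025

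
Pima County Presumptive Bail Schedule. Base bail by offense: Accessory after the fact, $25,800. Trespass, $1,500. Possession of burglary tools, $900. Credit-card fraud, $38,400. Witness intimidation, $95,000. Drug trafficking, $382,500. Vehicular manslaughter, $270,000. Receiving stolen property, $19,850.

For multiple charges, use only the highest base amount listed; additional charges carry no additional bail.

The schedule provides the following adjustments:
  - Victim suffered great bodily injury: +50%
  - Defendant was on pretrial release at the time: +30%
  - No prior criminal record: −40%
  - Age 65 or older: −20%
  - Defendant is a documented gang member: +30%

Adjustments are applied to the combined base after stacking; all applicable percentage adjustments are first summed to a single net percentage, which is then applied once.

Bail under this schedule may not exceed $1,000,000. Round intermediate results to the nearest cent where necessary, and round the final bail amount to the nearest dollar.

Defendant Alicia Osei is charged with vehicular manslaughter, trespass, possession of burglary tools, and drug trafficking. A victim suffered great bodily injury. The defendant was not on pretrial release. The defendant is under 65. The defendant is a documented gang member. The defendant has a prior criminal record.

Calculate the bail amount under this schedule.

Base amounts from the schedule: vehicular manslaughter $270,000; trespass $1,500; possession of burglary tools $900; drug trafficking $382,500.
Stacking rule: use the highest base only. Highest is drug trafficking at $382,500. Combined base = $382,500.
Net percentage adjustment: +50% +30% = +80%. $382,500 × 1.8 = $688,500.
$688,500 is within the $1,000,000 maximum.

$688,500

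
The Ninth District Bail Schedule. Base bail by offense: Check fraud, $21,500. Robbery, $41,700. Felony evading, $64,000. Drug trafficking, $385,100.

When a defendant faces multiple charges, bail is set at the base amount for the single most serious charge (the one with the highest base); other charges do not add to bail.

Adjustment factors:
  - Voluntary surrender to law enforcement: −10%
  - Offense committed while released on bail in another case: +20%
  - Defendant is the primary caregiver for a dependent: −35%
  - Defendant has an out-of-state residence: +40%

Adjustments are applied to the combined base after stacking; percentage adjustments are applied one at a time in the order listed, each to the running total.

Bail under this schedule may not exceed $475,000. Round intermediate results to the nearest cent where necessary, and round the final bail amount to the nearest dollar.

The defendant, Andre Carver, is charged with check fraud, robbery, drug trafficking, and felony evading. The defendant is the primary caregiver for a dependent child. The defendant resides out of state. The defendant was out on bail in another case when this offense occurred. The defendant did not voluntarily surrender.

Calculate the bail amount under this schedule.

$420,529

Base amounts from the schedule: check fraud $21,500; robbery $41,700; drug trafficking $385,100; felony evading $64,000.
Stacking rule: use the highest base only. Highest is drug trafficking at $385,100. Combined base = $385,100.
Offense committed while released on bail in another case (+20%): $385,100 × 1.2 = $462,120.
Defendant is the primary caregiver for a dependent (−35%): $462,120 × 0.65 = $300,378.
Defendant has an out-of-state residence (+40%): $300,378 × 1.4 = $420,529.20.
$420,529.20 is within the $475,000 maximum.
Rounded to the nearest dollar: $420,529.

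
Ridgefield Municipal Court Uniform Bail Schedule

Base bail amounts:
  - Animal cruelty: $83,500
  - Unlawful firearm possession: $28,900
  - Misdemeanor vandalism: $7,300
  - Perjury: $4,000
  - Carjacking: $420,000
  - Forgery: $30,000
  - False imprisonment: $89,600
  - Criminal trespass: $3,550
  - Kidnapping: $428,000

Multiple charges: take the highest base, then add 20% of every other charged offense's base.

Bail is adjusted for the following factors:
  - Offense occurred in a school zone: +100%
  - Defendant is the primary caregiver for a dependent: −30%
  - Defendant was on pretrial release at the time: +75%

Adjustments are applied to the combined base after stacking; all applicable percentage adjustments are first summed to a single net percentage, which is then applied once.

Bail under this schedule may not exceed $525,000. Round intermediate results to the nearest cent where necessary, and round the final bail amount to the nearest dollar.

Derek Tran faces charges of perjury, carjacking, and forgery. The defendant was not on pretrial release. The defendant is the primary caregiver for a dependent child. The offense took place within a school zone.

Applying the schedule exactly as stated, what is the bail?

$525,000

Base amounts from the schedule: perjury $4,000; carjacking $420,000; forgery $30,000.
Stacking rule: highest base plus 20% of each additional charge. Highest is carjacking at $420,000. Additional: $4,000 × 20% = $800; $30,000 × 20% = $6,000. Combined base = $420,000 + $6,800 = $426,800.
Net percentage adjustment: +100% −30% = +70%. $426,800 × 1.7 = $725,560.
Result $725,560 exceeds the maximum of $525,000; bail is capped at $525,000.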